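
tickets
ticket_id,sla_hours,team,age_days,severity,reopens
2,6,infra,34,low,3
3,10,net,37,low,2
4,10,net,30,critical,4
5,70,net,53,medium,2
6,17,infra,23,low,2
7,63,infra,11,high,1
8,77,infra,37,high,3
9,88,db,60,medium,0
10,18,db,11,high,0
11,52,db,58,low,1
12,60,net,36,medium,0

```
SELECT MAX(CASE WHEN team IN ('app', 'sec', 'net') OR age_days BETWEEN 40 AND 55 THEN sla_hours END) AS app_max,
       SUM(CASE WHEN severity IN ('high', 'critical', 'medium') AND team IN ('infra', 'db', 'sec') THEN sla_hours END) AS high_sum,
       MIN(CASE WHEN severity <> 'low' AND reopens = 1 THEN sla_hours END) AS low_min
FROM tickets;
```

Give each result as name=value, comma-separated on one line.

app_max=70, high_sum=246, low_min=63

[app_max: team IN ('app', 'sec', 'net') OR age_days BETWEEN 40 AND 55]
ticket_id=2: ✗
ticket_id=3: ✓ → 10
ticket_id=4: ✓ → 10
ticket_id=5: ✓ → 70
ticket_id=6: ✗
ticket_id=7: ✗
ticket_id=8: ✗
ticket_id=9: ✗
ticket_id=10: ✗
ticket_id=11: ✗
ticket_id=12: ✓ → 60
app_max = MAX(10, 10, 70, 60) = 70
—
[high_sum: severity IN ('high', 'critical', 'medium') AND team IN ('infra', 'db', 'sec')]
ticket_id=2: ✗
ticket_id=3: ✗
ticket_id=4: ✗
ticket_id=5: ✗
ticket_id=6: ✗
ticket_id=7: ✓ → 63
ticket_id=8: ✓ → 77
ticket_id=9: ✓ → 88
ticket_id=10: ✓ → 18
ticket_id=11: ✗
ticket_id=12: ✗
high_sum = 63 + 77 + 88 + 18 = 246
—
[low_min: severity <> 'low' AND reopens = 1]
ticket_id=2: ✗
ticket_id=3: ✗
ticket_id=4: ✗
ticket_id=5: ✗
ticket_id=6: ✗
ticket_id=7: ✓ → 63
ticket_id=8: ✗
ticket_id=9: ✗
ticket_id=10: ✗
ticket_id=11: ✗
ticket_id=12: ✗
low_min = MIN(63) = 63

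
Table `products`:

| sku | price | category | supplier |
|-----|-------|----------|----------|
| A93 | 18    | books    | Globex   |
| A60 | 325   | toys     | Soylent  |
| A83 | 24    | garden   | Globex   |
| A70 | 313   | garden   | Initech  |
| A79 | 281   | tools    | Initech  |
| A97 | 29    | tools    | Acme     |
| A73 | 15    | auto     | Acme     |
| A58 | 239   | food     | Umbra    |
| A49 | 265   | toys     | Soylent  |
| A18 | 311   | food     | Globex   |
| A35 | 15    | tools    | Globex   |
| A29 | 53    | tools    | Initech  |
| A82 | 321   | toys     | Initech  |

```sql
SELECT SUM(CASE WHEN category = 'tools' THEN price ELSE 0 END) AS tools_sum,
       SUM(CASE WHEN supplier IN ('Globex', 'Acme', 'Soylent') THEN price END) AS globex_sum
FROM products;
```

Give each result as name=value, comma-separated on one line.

tools_sum=378, globex_sum=1002

[tools_sum: category = 'tools']
sku=A93: ✗
sku=A60: ✗
sku=A83: ✗
sku=A70: ✗
sku=A79: ✓ → 281
sku=A97: ✓ → 29
sku=A73: ✗
sku=A58: ✗
sku=A49: ✗
sku=A18: ✗
sku=A35: ✓ → 15
sku=A29: ✓ → 53
sku=A82: ✗
tools_sum = 281 + 29 + 15 + 53 = 378
—
[globex_sum: supplier IN ('Globex', 'Acme', 'Soylent')]
sku=A93: ✓ → 18
sku=A60: ✓ → 325
sku=A83: ✓ → 24
sku=A70: ✗
sku=A79: ✗
sku=A97: ✓ → 29
sku=A73: ✓ → 15
sku=A58: ✗
sku=A49: ✓ → 265
sku=A18: ✓ → 311
sku=A35: ✓ → 15
sku=A29: ✗
sku=A82: ✗
globex_sum = 18 + 325 + 24 + 29 + 15 + 265 + 311 + 15 = 1002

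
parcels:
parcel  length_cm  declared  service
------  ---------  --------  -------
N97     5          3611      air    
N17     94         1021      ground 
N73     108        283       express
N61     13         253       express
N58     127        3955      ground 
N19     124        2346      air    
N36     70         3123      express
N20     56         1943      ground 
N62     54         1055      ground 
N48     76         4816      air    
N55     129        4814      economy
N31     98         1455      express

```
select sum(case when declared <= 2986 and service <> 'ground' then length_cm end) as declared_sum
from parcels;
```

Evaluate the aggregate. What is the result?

343

parcel=N97: ✗
parcel=N17: ✗
parcel=N73: ✓ → 108
parcel=N61: ✓ → 13
parcel=N58: ✗
parcel=N19: ✓ → 124
parcel=N36: ✗
parcel=N20: ✗
parcel=N62: ✗
parcel=N48: ✗
parcel=N55: ✗
parcel=N31: ✓ → 98
declared_sum = 108 + 13 + 124 + 98 = 343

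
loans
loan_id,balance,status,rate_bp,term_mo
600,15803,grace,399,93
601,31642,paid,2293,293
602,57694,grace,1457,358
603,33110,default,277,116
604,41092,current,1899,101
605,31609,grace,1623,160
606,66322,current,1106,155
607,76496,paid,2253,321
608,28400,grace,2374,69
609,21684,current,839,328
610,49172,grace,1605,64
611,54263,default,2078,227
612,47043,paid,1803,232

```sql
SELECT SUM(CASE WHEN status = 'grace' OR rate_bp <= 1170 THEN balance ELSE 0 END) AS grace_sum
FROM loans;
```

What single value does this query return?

303794

loan_id=600: ✓ → 15803
loan_id=601: ✗
loan_id=602: ✓ → 57694
loan_id=603: ✓ → 33110
loan_id=604: ✗
loan_id=605: ✓ → 31609
loan_id=606: ✓ → 66322
loan_id=607: ✗
loan_id=608: ✓ → 28400
loan_id=609: ✓ → 21684
loan_id=610: ✓ → 49172
loan_id=611: ✗
loan_id=612: ✗
grace_sum = 15803 + 57694 + 33110 + 31609 + 66322 + 28400 + 21684 + 49172 = 303794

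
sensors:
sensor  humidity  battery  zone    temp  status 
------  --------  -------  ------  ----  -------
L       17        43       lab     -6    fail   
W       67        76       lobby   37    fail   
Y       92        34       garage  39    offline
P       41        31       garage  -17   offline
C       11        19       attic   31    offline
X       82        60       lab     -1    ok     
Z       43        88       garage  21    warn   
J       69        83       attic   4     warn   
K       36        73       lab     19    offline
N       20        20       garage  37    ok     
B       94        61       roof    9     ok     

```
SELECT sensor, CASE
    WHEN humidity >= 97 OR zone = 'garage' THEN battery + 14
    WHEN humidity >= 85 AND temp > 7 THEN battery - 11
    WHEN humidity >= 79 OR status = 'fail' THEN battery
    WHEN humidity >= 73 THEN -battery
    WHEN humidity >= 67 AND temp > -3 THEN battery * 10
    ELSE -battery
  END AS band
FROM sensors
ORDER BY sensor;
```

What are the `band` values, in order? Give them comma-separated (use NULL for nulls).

50, -19, 830, -73, 43, 34, 45, 76, 60, 48, 102

sensor=B: humidity >= 85 AND temp > 7 → 50
sensor=C: ELSE → -19
sensor=J: humidity >= 67 AND temp > -3 → 830
sensor=K: ELSE → -73
sensor=L: humidity >= 79 OR status = 'fail' → 43
sensor=N: humidity >= 97 OR zone = 'garage' → 34
sensor=P: humidity >= 97 OR zone = 'garage' → 45
sensor=W: humidity >= 79 OR status = 'fail' → 76
sensor=X: humidity >= 79 OR status = 'fail' → 60
sensor=Y: humidity >= 97 OR zone = 'garage' → 48
sensor=Z: humidity >= 97 OR zone = 'garage' → 102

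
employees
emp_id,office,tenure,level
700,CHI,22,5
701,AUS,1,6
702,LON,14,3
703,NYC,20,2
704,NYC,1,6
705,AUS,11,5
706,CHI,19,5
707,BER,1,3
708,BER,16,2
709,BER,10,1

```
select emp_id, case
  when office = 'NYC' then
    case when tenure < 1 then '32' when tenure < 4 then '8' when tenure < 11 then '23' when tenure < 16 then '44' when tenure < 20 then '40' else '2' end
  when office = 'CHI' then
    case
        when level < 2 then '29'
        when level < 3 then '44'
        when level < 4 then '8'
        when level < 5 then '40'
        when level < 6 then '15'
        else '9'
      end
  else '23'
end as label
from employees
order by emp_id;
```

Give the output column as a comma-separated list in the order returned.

15, 23, 23, 2, 8, 23, 15, 23, 23, 23

emp_id=700: office='CHI' → inner[level < 6] → 15
emp_id=701: office='AUS' → outer ELSE → 23
emp_id=702: office='LON' → outer ELSE → 23
emp_id=703: office='NYC' → inner[ELSE] → 2
emp_id=704: office='NYC' → inner[tenure < 4] → 8
emp_id=705: office='AUS' → outer ELSE → 23
emp_id=706: office='CHI' → inner[level < 6] → 15
emp_id=707: office='BER' → outer ELSE → 23
emp_id=708: office='BER' → outer ELSE → 23
emp_id=709: office='BER' → outer ELSE → 23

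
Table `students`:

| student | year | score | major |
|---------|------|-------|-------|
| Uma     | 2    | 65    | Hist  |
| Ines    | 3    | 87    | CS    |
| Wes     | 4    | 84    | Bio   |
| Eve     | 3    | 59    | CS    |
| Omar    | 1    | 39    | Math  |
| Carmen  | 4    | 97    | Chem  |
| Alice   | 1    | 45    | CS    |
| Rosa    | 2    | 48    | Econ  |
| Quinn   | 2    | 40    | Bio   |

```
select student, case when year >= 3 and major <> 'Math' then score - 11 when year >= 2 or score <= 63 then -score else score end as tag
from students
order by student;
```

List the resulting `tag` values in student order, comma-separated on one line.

-45, 86, 48, 76, -39, -40, -48, -65, 73

student=Alice: year >= 2 or score <= 63 → -45
student=Carmen: year >= 3 and major <> 'Math' → 86
student=Eve: year >= 3 and major <> 'Math' → 48
student=Ines: year >= 3 and major <> 'Math' → 76
student=Omar: year >= 2 or score <= 63 → -39
student=Quinn: year >= 2 or score <= 63 → -40
student=Rosa: year >= 2 or score <= 63 → -48
student=Uma: year >= 2 or score <= 63 → -65
student=Wes: year >= 3 and major <> 'Math' → 73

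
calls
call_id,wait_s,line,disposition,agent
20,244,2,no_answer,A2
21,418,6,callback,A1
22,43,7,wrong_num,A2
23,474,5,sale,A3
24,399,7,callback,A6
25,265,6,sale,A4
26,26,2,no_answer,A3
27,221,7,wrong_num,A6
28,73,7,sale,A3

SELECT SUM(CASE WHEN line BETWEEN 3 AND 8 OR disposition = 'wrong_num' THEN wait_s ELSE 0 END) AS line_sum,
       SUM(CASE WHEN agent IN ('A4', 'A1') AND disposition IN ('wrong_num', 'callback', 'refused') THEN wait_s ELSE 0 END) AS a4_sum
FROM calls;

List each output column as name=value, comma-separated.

[line_sum: line BETWEEN 3 AND 8 OR disposition = 'wrong_num']
call_id=20: ✗
call_id=21: ✓ → 418
call_id=22: ✓ → 43
call_id=23: ✓ → 474
call_id=24: ✓ → 399
call_id=25: ✓ → 265
call_id=26: ✗
call_id=27: ✓ → 221
call_id=28: ✓ → 73
line_sum = 418 + 43 + 474 + 399 + 265 + 221 + 73 = 1893
—
[a4_sum: agent IN ('A4', 'A1') AND disposition IN ('wrong_num', 'callback', 'refused')]
call_id=20: ✗
call_id=21: ✓ → 418
call_id=22: ✗
call_id=23: ✗
call_id=24: ✗
call_id=25: ✗
call_id=26: ✗
call_id=27: ✗
call_id=28: ✗
a4_sum = 418

line_sum=1893, a4_sum=418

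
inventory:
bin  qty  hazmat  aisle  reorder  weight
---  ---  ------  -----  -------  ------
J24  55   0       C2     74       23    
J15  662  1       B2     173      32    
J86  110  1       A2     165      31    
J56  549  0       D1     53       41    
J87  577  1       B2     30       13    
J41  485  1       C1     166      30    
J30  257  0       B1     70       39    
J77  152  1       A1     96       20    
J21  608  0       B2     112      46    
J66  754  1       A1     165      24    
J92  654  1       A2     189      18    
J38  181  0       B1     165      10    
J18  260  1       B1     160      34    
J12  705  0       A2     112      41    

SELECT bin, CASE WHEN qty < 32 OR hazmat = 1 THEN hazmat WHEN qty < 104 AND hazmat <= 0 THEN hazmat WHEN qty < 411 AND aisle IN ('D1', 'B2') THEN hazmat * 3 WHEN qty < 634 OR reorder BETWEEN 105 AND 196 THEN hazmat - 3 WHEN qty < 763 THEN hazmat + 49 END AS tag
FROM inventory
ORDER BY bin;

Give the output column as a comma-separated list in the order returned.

-3, 1, 1, -3, 0, -3, -3, 1, -3, 1, 1, 1, 1, 1

bin=J12: qty < 634 OR reorder BETWEEN 105 AND 196 → -3
bin=J15: qty < 32 OR hazmat = 1 → 1
bin=J18: qty < 32 OR hazmat = 1 → 1
bin=J21: qty < 634 OR reorder BETWEEN 105 AND 196 → -3
bin=J24: qty < 104 AND hazmat <= 0 → 0
bin=J30: qty < 634 OR reorder BETWEEN 105 AND 196 → -3
bin=J38: qty < 634 OR reorder BETWEEN 105 AND 196 → -3
bin=J41: qty < 32 OR hazmat = 1 → 1
bin=J56: qty < 634 OR reorder BETWEEN 105 AND 196 → -3
bin=J66: qty < 32 OR hazmat = 1 → 1
bin=J77: qty < 32 OR hazmat = 1 → 1
bin=J86: qty < 32 OR hazmat = 1 → 1
bin=J87: qty < 32 OR hazmat = 1 → 1
bin=J92: qty < 32 OR hazmat = 1 → 1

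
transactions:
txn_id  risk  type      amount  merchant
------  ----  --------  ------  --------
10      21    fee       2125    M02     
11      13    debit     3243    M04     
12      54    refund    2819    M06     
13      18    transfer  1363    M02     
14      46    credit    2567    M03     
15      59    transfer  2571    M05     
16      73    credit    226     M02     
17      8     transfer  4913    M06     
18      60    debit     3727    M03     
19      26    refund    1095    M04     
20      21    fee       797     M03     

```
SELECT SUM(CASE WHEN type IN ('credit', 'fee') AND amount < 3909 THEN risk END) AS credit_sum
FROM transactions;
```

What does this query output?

161

txn_id=10: ✓ → 21
txn_id=11: ✗
txn_id=12: ✗
txn_id=13: ✗
txn_id=14: ✓ → 46
txn_id=15: ✗
txn_id=16: ✓ → 73
txn_id=17: ✗
txn_id=18: ✗
txn_id=19: ✗
txn_id=20: ✓ → 21
credit_sum = 21 + 46 + 73 + 21 = 161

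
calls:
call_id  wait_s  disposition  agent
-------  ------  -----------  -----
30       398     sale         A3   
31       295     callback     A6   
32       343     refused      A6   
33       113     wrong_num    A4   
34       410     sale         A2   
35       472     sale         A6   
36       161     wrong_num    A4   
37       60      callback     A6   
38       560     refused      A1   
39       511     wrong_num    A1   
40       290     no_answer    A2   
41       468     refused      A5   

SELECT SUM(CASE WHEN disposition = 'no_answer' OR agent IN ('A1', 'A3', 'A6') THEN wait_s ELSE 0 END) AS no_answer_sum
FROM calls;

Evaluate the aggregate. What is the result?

call_id=30: ✓ → 398
call_id=31: ✓ → 295
call_id=32: ✓ → 343
call_id=33: ✗
call_id=34: ✗
call_id=35: ✓ → 472
call_id=36: ✗
call_id=37: ✓ → 60
call_id=38: ✓ → 560
call_id=39: ✓ → 511
call_id=40: ✓ → 290
call_id=41: ✗
no_answer_sum = 398 + 295 + 343 + 472 + 60 + 560 + 511 + 290 = 2929

2929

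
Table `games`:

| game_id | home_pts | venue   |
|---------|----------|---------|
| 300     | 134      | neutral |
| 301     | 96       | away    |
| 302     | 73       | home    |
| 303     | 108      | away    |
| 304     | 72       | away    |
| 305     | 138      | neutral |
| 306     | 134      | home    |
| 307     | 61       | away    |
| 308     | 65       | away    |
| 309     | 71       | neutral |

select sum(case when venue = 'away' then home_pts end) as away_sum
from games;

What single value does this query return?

402

game_id=300: ✗
game_id=301: ✓ → 96
game_id=302: ✗
game_id=303: ✓ → 108
game_id=304: ✓ → 72
game_id=305: ✗
game_id=306: ✗
game_id=307: ✓ → 61
game_id=308: ✓ → 65
game_id=309: ✗
away_sum = 96 + 108 + 72 + 61 + 65 = 402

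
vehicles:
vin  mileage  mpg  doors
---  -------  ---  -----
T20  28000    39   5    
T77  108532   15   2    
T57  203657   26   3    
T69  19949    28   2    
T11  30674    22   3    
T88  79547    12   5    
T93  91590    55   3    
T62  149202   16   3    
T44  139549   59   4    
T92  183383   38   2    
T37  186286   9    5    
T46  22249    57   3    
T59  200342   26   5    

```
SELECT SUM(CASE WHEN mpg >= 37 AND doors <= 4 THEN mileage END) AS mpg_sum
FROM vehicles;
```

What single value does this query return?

vin=T20: ✗
vin=T77: ✗
vin=T57: ✗
vin=T69: ✗
vin=T11: ✗
vin=T88: ✗
vin=T93: ✓ → 91590
vin=T62: ✗
vin=T44: ✓ → 139549
vin=T92: ✓ → 183383
vin=T37: ✗
vin=T46: ✓ → 22249
vin=T59: ✗
mpg_sum = 91590 + 139549 + 183383 + 22249 = 436771

436771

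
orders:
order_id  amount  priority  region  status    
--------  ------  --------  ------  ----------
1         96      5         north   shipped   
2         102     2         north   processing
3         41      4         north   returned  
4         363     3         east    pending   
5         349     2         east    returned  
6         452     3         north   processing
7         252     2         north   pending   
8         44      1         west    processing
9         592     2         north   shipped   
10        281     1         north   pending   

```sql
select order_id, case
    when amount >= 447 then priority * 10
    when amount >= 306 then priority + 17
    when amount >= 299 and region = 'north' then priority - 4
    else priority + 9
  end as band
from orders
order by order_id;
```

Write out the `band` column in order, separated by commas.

order_id=1: ELSE → 14
order_id=2: ELSE → 11
order_id=3: ELSE → 13
order_id=4: amount >= 306 → 20
order_id=5: amount >= 306 → 19
order_id=6: amount >= 447 → 30
order_id=7: ELSE → 11
order_id=8: ELSE → 10
order_id=9: amount >= 447 → 20
order_id=10: ELSE → 10

14, 11, 13, 20, 19, 30, 11, 10, 20, 10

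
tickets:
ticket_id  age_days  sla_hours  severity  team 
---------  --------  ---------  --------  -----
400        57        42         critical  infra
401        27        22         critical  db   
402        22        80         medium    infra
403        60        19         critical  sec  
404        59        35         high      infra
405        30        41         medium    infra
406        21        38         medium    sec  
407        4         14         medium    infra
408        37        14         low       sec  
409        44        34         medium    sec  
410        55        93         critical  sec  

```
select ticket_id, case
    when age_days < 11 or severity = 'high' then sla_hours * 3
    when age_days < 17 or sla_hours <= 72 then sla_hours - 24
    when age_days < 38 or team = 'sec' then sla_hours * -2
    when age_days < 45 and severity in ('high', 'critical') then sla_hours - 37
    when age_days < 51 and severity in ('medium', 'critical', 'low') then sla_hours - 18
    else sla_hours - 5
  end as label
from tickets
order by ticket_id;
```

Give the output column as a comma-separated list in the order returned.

ticket_id=400: age_days < 17 or sla_hours <= 72 → 18
ticket_id=401: age_days < 17 or sla_hours <= 72 → -2
ticket_id=402: age_days < 38 or team = 'sec' → -160
ticket_id=403: age_days < 17 or sla_hours <= 72 → -5
ticket_id=404: age_days < 11 or severity = 'high' → 105
ticket_id=405: age_days < 17 or sla_hours <= 72 → 17
ticket_id=406: age_days < 17 or sla_hours <= 72 → 14
ticket_id=407: age_days < 11 or severity = 'high' → 42
ticket_id=408: age_days < 17 or sla_hours <= 72 → -10
ticket_id=409: age_days < 17 or sla_hours <= 72 → 10
ticket_id=410: age_days < 38 or team = 'sec' → -186

18, -2, -160, -5, 105, 17, 14, 42, -10, 10, -186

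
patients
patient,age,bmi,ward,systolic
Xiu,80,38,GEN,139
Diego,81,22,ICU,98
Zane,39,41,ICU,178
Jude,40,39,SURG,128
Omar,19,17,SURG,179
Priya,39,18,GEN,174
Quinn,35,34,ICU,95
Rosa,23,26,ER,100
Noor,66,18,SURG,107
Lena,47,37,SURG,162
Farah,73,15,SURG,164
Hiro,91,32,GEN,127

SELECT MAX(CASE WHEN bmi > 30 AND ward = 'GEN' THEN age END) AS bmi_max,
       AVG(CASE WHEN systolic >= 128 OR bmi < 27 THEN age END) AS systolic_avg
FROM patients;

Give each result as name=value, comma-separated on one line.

bmi_max=91, systolic_avg=50.7

[bmi_max: bmi > 30 AND ward = 'GEN']
patient=Xiu: ✓ → 80
patient=Diego: ✗
patient=Zane: ✗
patient=Jude: ✗
patient=Omar: ✗
patient=Priya: ✗
patient=Quinn: ✗
patient=Rosa: ✗
patient=Noor: ✗
patient=Lena: ✗
patient=Farah: ✗
patient=Hiro: ✓ → 91
bmi_max = MAX(80, 91) = 91
—
[systolic_avg: systolic >= 128 OR bmi < 27]
patient=Xiu: ✓ → 80
patient=Diego: ✓ → 81
patient=Zane: ✓ → 39
patient=Jude: ✓ → 40
patient=Omar: ✓ → 19
patient=Priya: ✓ → 39
patient=Quinn: ✗
patient=Rosa: ✓ → 23
patient=Noor: ✓ → 66
patient=Lena: ✓ → 47
patient=Farah: ✓ → 73
patient=Hiro: ✗
systolic_avg = (80 + 81 + 39 + 40 + 19 + 39 + 23 + 66 + 47 + 73) / 10 = 50.7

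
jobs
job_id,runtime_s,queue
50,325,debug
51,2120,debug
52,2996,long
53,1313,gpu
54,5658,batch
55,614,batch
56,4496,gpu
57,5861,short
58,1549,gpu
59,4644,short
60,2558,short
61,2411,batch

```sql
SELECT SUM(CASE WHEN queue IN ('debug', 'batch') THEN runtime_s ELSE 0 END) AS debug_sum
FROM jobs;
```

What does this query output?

job_id=50: ✓ → 325
job_id=51: ✓ → 2120
job_id=52: ✗
job_id=53: ✗
job_id=54: ✓ → 5658
job_id=55: ✓ → 614
job_id=56: ✗
job_id=57: ✗
job_id=58: ✗
job_id=59: ✗
job_id=60: ✗
job_id=61: ✓ → 2411
debug_sum = 325 + 2120 + 5658 + 614 + 2411 = 11128

11128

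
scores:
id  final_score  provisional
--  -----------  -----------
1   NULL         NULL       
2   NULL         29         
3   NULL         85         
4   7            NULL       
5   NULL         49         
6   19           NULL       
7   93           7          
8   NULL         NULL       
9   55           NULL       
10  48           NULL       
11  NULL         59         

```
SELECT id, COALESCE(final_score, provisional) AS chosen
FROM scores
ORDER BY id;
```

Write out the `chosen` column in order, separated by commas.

NULL, 29, 85, 7, 49, 19, 93, NULL, 55, 48, 59

id=1: final_score=NULL, provisional=NULL (all NULL) → NULL
id=2: final_score=NULL, provisional=29 → 29
id=3: final_score=NULL, provisional=85 → 85
id=4: final_score=7 → 7
id=5: final_score=NULL, provisional=49 → 49
id=6: final_score=19 → 19
id=7: final_score=93 → 93
id=8: final_score=NULL, provisional=NULL (all NULL) → NULL
id=9: final_score=55 → 55
id=10: final_score=48 → 48
id=11: final_score=NULL, provisional=59 → 59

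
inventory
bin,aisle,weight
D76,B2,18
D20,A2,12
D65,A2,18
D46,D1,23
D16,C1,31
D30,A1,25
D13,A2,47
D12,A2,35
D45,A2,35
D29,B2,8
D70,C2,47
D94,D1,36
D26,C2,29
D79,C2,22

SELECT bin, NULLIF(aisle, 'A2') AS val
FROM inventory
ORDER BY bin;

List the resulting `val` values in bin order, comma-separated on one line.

NULL, NULL, C1, NULL, C2, B2, A1, NULL, D1, NULL, C2, B2, C2, D1

bin=D12: aisle=A2 vs A2: equal → NULL
bin=D13: aisle=A2 vs A2: equal → NULL
bin=D16: aisle=C1 vs A2: differ → C1
bin=D20: aisle=A2 vs A2: equal → NULL
bin=D26: aisle=C2 vs A2: differ → C2
bin=D29: aisle=B2 vs A2: differ → B2
bin=D30: aisle=A1 vs A2: differ → A1
bin=D45: aisle=A2 vs A2: equal → NULL
bin=D46: aisle=D1 vs A2: differ → D1
bin=D65: aisle=A2 vs A2: equal → NULL
bin=D70: aisle=C2 vs A2: differ → C2
bin=D76: aisle=B2 vs A2: differ → B2
bin=D79: aisle=C2 vs A2: differ → C2
bin=D94: aisle=D1 vs A2: differ → D1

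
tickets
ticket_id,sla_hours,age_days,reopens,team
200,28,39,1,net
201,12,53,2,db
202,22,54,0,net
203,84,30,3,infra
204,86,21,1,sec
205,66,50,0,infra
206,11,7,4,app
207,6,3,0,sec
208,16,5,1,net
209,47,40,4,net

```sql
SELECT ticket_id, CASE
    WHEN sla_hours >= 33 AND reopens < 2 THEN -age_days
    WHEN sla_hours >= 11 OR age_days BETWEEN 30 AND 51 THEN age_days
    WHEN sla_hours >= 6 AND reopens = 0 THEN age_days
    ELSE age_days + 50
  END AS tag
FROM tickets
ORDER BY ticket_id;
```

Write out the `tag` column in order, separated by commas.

ticket_id=200: sla_hours >= 11 OR age_days BETWEEN 30 AND 51 → 39
ticket_id=201: sla_hours >= 11 OR age_days BETWEEN 30 AND 51 → 53
ticket_id=202: sla_hours >= 11 OR age_days BETWEEN 30 AND 51 → 54
ticket_id=203: sla_hours >= 11 OR age_days BETWEEN 30 AND 51 → 30
ticket_id=204: sla_hours >= 33 AND reopens < 2 → -21
ticket_id=205: sla_hours >= 33 AND reopens < 2 → -50
ticket_id=206: sla_hours >= 11 OR age_days BETWEEN 30 AND 51 → 7
ticket_id=207: sla_hours >= 6 AND reopens = 0 → 3
ticket_id=208: sla_hours >= 11 OR age_days BETWEEN 30 AND 51 → 5
ticket_id=209: sla_hours >= 11 OR age_days BETWEEN 30 AND 51 → 40

39, 53, 54, 30, -21, -50, 7, 3, 5, 40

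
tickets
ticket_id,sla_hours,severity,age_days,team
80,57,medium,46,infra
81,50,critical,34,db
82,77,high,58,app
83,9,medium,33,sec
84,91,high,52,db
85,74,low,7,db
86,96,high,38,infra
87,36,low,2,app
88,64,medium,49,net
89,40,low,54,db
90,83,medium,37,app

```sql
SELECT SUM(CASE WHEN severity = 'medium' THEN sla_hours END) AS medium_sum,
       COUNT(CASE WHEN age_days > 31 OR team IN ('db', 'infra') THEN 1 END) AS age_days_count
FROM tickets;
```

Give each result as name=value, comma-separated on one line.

[medium_sum: severity = 'medium']
ticket_id=80: ✓ → 57
ticket_id=81: ✗
ticket_id=82: ✗
ticket_id=83: ✓ → 9
ticket_id=84: ✗
ticket_id=85: ✗
ticket_id=86: ✗
ticket_id=87: ✗
ticket_id=88: ✓ → 64
ticket_id=89: ✗
ticket_id=90: ✓ → 83
medium_sum = 57 + 9 + 64 + 83 = 213
—
[age_days_count: age_days > 31 OR team IN ('db', 'infra')]
ticket_id=80: ✓ → 1
ticket_id=81: ✓ → 1
ticket_id=82: ✓ → 1
ticket_id=83: ✓ → 1
ticket_id=84: ✓ → 1
ticket_id=85: ✓ → 1
ticket_id=86: ✓ → 1
ticket_id=87: ✗
ticket_id=88: ✓ → 1
ticket_id=89: ✓ → 1
ticket_id=90: ✓ → 1
age_days_count = COUNT(1, 1, 1, 1, 1, 1, 1, 1, 1, 1) = 10

medium_sum=213, age_days_count=10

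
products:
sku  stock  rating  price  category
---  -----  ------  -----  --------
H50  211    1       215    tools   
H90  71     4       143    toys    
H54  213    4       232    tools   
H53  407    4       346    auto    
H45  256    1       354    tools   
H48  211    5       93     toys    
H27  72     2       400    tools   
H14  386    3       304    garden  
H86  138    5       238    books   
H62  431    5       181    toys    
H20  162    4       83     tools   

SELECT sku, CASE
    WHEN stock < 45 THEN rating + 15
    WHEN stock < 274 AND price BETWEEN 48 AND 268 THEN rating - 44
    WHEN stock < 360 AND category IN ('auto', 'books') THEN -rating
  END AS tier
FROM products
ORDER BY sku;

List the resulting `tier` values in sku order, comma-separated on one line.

NULL, -40, NULL, NULL, -39, -43, NULL, -40, NULL, -39, -40

sku=H14: (no match → NULL) → NULL
sku=H20: stock < 274 AND price BETWEEN 48 AND 268 → -40
sku=H27: (no match → NULL) → NULL
sku=H45: (no match → NULL) → NULL
sku=H48: stock < 274 AND price BETWEEN 48 AND 268 → -39
sku=H50: stock < 274 AND price BETWEEN 48 AND 268 → -43
sku=H53: (no match → NULL) → NULL
sku=H54: stock < 274 AND price BETWEEN 48 AND 268 → -40
sku=H62: (no match → NULL) → NULL
sku=H86: stock < 274 AND price BETWEEN 48 AND 268 → -39
sku=H90: stock < 274 AND price BETWEEN 48 AND 268 → -40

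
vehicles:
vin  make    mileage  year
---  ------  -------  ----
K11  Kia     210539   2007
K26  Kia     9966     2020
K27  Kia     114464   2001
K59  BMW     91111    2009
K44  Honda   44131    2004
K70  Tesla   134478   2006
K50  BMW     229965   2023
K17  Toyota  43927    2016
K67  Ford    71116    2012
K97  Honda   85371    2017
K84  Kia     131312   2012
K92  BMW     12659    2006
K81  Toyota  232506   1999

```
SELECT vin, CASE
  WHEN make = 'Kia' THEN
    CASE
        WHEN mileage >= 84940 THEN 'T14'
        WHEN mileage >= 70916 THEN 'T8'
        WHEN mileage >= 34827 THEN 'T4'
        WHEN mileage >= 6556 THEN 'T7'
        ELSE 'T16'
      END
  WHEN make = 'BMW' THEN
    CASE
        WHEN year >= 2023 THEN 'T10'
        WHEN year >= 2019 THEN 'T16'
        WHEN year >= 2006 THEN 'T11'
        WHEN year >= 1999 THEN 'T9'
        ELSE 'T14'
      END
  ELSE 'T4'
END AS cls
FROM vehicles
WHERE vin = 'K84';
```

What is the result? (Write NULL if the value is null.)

T14

vin = K84: make=Kia, mileage=131312, year=2012.
make='Kia' → inner[mileage >= 84940] → T14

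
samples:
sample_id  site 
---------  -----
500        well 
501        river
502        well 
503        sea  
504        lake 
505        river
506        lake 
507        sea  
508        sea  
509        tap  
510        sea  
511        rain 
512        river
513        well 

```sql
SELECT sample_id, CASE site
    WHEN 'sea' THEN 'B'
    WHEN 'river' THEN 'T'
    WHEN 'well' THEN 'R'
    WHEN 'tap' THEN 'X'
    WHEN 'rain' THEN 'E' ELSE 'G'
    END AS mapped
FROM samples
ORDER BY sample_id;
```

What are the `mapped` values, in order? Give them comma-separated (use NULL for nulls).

sample_id=500: site='well' → R
sample_id=501: site='river' → T
sample_id=502: site='well' → R
sample_id=503: site='sea' → B
sample_id=504: ELSE → G
sample_id=505: site='river' → T
sample_id=506: ELSE → G
sample_id=507: site='sea' → B
sample_id=508: site='sea' → B
sample_id=509: site='tap' → X
sample_id=510: site='sea' → B
sample_id=511: site='rain' → E
sample_id=512: site='river' → T
sample_id=513: site='well' → R

R, T, R, B, G, T, G, B, B, X, B, E, T, R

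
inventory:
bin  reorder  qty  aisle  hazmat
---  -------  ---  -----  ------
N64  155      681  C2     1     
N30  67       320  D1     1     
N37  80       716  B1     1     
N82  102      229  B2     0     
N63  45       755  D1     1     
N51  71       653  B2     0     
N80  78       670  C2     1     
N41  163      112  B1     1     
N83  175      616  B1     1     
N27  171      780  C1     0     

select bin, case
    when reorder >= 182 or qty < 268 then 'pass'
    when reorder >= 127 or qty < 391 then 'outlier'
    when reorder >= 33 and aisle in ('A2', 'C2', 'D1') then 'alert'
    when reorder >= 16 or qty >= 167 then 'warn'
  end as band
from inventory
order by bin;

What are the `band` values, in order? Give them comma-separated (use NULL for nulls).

outlier, outlier, warn, pass, warn, alert, outlier, alert, pass, outlier

bin=N27: reorder >= 127 or qty < 391 → outlier
bin=N30: reorder >= 127 or qty < 391 → outlier
bin=N37: reorder >= 16 or qty >= 167 → warn
bin=N41: reorder >= 182 or qty < 268 → pass
bin=N51: reorder >= 16 or qty >= 167 → warn
bin=N63: reorder >= 33 and aisle in ('A2', 'C2', 'D1') → alert
bin=N64: reorder >= 127 or qty < 391 → outlier
bin=N80: reorder >= 33 and aisle in ('A2', 'C2', 'D1') → alert
bin=N82: reorder >= 182 or qty < 268 → pass
bin=N83: reorder >= 127 or qty < 391 → outlier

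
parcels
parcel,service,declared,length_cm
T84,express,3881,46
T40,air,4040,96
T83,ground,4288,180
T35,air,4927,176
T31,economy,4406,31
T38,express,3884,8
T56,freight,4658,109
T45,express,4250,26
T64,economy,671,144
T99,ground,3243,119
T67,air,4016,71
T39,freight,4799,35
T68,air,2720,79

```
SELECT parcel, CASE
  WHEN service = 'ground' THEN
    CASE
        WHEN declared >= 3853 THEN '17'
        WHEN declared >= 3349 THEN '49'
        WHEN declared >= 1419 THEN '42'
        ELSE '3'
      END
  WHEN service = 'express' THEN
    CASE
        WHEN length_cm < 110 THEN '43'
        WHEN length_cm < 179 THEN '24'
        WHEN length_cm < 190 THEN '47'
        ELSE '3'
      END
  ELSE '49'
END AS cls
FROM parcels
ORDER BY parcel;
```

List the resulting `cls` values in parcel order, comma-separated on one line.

49, 49, 43, 49, 49, 43, 49, 49, 49, 49, 17, 43, 42

parcel=T31: service='economy' → outer ELSE → 49
parcel=T35: service='air' → outer ELSE → 49
parcel=T38: service='express' → inner[length_cm < 110] → 43
parcel=T39: service='freight' → outer ELSE → 49
parcel=T40: service='air' → outer ELSE → 49
parcel=T45: service='express' → inner[length_cm < 110] → 43
parcel=T56: service='freight' → outer ELSE → 49
parcel=T64: service='economy' → outer ELSE → 49
parcel=T67: service='air' → outer ELSE → 49
parcel=T68: service='air' → outer ELSE → 49
parcel=T83: service='ground' → inner[declared >= 3853] → 17
parcel=T84: service='express' → inner[length_cm < 110] → 43
parcel=T99: service='ground' → inner[declared >= 1419] → 42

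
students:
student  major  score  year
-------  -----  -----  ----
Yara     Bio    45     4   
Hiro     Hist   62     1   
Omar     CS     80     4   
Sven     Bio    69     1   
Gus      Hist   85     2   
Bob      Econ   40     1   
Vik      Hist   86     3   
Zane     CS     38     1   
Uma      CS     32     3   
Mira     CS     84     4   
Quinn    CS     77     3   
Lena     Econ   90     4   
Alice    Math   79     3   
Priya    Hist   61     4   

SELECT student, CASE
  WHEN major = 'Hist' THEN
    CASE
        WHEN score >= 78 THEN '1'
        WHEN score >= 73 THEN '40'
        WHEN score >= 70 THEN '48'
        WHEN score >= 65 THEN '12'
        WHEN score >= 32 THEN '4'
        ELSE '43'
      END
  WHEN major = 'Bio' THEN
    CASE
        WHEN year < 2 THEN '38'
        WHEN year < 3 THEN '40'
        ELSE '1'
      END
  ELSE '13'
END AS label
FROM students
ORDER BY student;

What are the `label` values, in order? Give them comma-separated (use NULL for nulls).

student=Alice: major='Math' → outer ELSE → 13
student=Bob: major='Econ' → outer ELSE → 13
student=Gus: major='Hist' → inner[score >= 78] → 1
student=Hiro: major='Hist' → inner[score >= 32] → 4
student=Lena: major='Econ' → outer ELSE → 13
student=Mira: major='CS' → outer ELSE → 13
student=Omar: major='CS' → outer ELSE → 13
student=Priya: major='Hist' → inner[score >= 32] → 4
student=Quinn: major='CS' → outer ELSE → 13
student=Sven: major='Bio' → inner[year < 2] → 38
student=Uma: major='CS' → outer ELSE → 13
student=Vik: major='Hist' → inner[score >= 78] → 1
student=Yara: major='Bio' → inner[ELSE] → 1
student=Zane: major='CS' → outer ELSE → 13

13, 13, 1, 4, 13, 13, 13, 4, 13, 38, 13, 1, 1, 13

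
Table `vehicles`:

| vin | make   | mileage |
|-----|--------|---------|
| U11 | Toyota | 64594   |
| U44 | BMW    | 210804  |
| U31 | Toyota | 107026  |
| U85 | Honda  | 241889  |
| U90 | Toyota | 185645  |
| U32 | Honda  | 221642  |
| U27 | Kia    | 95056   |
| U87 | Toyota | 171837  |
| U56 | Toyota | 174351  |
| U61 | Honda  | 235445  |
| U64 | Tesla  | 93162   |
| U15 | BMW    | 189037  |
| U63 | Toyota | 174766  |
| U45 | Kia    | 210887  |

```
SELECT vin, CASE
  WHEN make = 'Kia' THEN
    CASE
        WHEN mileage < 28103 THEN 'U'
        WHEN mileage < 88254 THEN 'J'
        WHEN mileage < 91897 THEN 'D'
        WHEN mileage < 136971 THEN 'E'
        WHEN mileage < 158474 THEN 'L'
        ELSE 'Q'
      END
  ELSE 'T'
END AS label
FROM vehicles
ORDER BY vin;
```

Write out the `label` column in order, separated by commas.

vin=U11: make='Toyota' → outer ELSE → T
vin=U15: make='BMW' → outer ELSE → T
vin=U27: make='Kia' → inner[mileage < 136971] → E
vin=U31: make='Toyota' → outer ELSE → T
vin=U32: make='Honda' → outer ELSE → T
vin=U44: make='BMW' → outer ELSE → T
vin=U45: make='Kia' → inner[ELSE] → Q
vin=U56: make='Toyota' → outer ELSE → T
vin=U61: make='Honda' → outer ELSE → T
vin=U63: make='Toyota' → outer ELSE → T
vin=U64: make='Tesla' → outer ELSE → T
vin=U85: make='Honda' → outer ELSE → T
vin=U87: make='Toyota' → outer ELSE → T
vin=U90: make='Toyota' → outer ELSE → T

T, T, E, T, T, T, Q, T, T, T, T, T, T, T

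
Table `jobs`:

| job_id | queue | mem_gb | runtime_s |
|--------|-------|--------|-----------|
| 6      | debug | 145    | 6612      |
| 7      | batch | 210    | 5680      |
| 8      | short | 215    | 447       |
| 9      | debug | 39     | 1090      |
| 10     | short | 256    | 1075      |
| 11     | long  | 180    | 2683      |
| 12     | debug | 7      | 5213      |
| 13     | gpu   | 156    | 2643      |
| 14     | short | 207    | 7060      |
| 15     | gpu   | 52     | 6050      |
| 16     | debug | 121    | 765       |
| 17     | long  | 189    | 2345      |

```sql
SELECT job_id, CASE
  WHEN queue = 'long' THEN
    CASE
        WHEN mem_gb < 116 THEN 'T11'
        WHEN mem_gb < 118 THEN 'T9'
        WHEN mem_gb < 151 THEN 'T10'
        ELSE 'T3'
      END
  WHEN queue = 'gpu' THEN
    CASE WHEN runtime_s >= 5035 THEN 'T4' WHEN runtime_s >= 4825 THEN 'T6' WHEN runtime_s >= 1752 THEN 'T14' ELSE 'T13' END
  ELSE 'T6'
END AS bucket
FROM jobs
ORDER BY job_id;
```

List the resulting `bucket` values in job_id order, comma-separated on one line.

job_id=6: queue='debug' → outer ELSE → T6
job_id=7: queue='batch' → outer ELSE → T6
job_id=8: queue='short' → outer ELSE → T6
job_id=9: queue='debug' → outer ELSE → T6
job_id=10: queue='short' → outer ELSE → T6
job_id=11: queue='long' → inner[ELSE] → T3
job_id=12: queue='debug' → outer ELSE → T6
job_id=13: queue='gpu' → inner[runtime_s >= 1752] → T14
job_id=14: queue='short' → outer ELSE → T6
job_id=15: queue='gpu' → inner[runtime_s >= 5035] → T4
job_id=16: queue='debug' → outer ELSE → T6
job_id=17: queue='long' → inner[ELSE] → T3

T6, T6, T6, T6, T6, T3, T6, T14, T6, T4, T6, T3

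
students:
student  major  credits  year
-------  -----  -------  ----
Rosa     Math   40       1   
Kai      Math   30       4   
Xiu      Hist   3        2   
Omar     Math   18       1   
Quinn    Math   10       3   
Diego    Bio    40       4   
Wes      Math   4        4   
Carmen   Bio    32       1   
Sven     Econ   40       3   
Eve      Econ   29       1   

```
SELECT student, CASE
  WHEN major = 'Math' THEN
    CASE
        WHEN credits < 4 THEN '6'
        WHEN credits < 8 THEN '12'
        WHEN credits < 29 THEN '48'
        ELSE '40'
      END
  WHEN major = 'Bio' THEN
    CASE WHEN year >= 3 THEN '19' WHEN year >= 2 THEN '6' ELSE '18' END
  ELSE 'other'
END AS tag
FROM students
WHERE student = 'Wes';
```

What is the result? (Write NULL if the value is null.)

student = Wes: major=Math, credits=4, year=4.
major='Math' → inner[credits < 8] → 12

12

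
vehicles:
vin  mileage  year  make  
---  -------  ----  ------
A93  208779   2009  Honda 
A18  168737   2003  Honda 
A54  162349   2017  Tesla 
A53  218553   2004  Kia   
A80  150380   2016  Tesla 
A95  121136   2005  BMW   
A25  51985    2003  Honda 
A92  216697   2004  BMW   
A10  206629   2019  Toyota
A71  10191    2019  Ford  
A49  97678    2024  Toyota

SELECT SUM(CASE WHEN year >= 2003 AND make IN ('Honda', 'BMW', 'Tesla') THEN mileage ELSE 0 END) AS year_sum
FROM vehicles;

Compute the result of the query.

vin=A93: ✓ → 208779
vin=A18: ✓ → 168737
vin=A54: ✓ → 162349
vin=A53: ✗
vin=A80: ✓ → 150380
vin=A95: ✓ → 121136
vin=A25: ✓ → 51985
vin=A92: ✓ → 216697
vin=A10: ✗
vin=A71: ✗
vin=A49: ✗
year_sum = 208779 + 168737 + 162349 + 150380 + 121136 + 51985 + 216697 = 1080063

1080063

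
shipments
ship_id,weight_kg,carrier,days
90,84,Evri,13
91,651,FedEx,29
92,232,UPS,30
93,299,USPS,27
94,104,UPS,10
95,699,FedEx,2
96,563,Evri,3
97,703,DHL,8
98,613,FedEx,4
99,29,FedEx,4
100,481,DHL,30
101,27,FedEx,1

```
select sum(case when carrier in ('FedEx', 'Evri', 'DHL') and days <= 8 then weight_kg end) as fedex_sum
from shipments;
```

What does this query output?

2634

ship_id=90: ✗
ship_id=91: ✗
ship_id=92: ✗
ship_id=93: ✗
ship_id=94: ✗
ship_id=95: ✓ → 699
ship_id=96: ✓ → 563
ship_id=97: ✓ → 703
ship_id=98: ✓ → 613
ship_id=99: ✓ → 29
ship_id=100: ✗
ship_id=101: ✓ → 27
fedex_sum = 699 + 563 + 703 + 613 + 29 + 27 = 2634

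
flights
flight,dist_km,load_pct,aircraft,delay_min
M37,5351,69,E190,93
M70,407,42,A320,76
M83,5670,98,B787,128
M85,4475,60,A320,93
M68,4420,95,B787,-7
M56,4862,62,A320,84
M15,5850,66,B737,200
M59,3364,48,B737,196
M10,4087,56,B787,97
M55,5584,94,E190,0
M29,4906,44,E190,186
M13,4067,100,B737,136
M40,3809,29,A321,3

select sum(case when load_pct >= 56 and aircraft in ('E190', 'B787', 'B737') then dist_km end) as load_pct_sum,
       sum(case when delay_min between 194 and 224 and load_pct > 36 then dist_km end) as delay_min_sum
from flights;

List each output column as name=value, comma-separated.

[load_pct_sum: load_pct >= 56 and aircraft in ('E190', 'B787', 'B737')]
flight=M37: ✓ → 5351
flight=M70: ✗
flight=M83: ✓ → 5670
flight=M85: ✗
flight=M68: ✓ → 4420
flight=M56: ✗
flight=M15: ✓ → 5850
flight=M59: ✗
flight=M10: ✓ → 4087
flight=M55: ✓ → 5584
flight=M29: ✗
flight=M13: ✓ → 4067
flight=M40: ✗
load_pct_sum = 5351 + 5670 + 4420 + 5850 + 4087 + 5584 + 4067 = 35029
—
[delay_min_sum: delay_min between 194 and 224 and load_pct > 36]
flight=M37: ✗
flight=M70: ✗
flight=M83: ✗
flight=M85: ✗
flight=M68: ✗
flight=M56: ✗
flight=M15: ✓ → 5850
flight=M59: ✓ → 3364
flight=M10: ✗
flight=M55: ✗
flight=M29: ✗
flight=M13: ✗
flight=M40: ✗
delay_min_sum = 5850 + 3364 = 9214

load_pct_sum=35029, delay_min_sum=9214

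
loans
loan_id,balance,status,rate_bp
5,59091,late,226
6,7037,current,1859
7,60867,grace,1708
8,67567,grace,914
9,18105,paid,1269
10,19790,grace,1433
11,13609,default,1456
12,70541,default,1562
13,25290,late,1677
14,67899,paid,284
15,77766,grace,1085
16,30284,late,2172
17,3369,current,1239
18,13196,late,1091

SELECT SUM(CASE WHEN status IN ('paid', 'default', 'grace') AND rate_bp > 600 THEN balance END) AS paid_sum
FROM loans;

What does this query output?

328245

loan_id=5: ✗
loan_id=6: ✗
loan_id=7: ✓ → 60867
loan_id=8: ✓ → 67567
loan_id=9: ✓ → 18105
loan_id=10: ✓ → 19790
loan_id=11: ✓ → 13609
loan_id=12: ✓ → 70541
loan_id=13: ✗
loan_id=14: ✗
loan_id=15: ✓ → 77766
loan_id=16: ✗
loan_id=17: ✗
loan_id=18: ✗
paid_sum = 60867 + 67567 + 18105 + 19790 + 13609 + 70541 + 77766 = 328245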